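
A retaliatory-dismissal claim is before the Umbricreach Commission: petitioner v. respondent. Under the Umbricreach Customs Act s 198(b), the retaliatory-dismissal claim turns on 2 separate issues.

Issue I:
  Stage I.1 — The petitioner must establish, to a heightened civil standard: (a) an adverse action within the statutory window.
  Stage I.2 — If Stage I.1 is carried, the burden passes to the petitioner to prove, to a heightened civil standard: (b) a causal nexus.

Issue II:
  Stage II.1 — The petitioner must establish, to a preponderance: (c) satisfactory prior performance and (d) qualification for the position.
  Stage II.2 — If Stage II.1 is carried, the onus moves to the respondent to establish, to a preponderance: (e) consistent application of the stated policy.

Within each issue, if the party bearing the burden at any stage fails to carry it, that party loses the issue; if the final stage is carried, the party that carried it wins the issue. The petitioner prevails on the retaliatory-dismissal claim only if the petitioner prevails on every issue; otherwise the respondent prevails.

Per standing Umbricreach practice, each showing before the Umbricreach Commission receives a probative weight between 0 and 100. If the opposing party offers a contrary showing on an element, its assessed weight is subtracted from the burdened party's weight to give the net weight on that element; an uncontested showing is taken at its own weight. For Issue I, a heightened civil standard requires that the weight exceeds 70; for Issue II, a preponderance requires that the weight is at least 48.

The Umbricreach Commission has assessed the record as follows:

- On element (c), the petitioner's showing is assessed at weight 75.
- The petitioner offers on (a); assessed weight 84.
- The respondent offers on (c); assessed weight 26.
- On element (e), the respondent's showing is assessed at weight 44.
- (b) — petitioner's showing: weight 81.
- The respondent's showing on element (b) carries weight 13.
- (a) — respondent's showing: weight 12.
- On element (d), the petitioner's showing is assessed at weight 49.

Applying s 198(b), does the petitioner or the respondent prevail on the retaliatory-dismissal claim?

— Issue I —
Stage I.1 — burden on petitioner; standard: a heightened civil standard (weight exceeds 70).
    (a): 84 − 12 = 72 > 70 [met]
  Stage I.1 is satisfied; the petitioner continues to bear the burden.
Stage I.2 — burden on petitioner; standard: a heightened civil standard (weight exceeds 70).
    (b): 81 − 13 = 68 ≤ 70 [not met]
  Stage I.2 not carried; the petitioner fails its burden.
The analysis ends at Stage I.2; the respondent prevails on this issue.
— Issue II —
Stage II.1 (petitioner, a preponderance, weight is at least 48): (c) net 75−26=49 ≥ 48 — meets; (d) 49 ≥ 48 — meets.
  Stage II.1 is satisfied; the onus moves to the respondent.
Stage II.2 (respondent, a preponderance, weight is at least 48): (e) 44 < 48 — fails.
  The respondent does not carry Stage II.2.
So the petitioner prevails on this issue.
Per-issue: Issue I → respondent; Issue II → petitioner. The petitioner must prevail on every issue; overall, the respondent prevails.

respondent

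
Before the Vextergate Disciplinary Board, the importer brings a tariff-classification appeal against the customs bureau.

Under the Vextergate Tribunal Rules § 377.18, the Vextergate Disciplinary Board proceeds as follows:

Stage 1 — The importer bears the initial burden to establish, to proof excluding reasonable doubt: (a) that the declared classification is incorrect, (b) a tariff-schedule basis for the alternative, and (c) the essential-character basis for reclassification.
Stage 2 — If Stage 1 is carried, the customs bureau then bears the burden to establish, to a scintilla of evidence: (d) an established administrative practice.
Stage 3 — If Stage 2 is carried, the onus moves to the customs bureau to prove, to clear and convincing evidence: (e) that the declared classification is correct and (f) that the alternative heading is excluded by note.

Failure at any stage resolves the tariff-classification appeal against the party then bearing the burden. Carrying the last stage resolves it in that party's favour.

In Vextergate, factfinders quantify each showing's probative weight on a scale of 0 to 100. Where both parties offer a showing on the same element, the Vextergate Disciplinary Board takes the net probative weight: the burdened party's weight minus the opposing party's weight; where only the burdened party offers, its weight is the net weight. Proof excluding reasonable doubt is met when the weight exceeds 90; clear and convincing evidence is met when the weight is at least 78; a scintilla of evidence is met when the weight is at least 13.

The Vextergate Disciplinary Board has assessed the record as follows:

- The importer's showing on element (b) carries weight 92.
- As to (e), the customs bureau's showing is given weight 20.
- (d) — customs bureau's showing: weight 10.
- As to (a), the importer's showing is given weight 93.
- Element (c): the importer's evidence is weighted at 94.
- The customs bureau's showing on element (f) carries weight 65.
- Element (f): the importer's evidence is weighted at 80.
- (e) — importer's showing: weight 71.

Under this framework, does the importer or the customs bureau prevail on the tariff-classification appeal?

Stage 1 — burden on importer; standard: proof excluding reasonable doubt (weight exceeds 90).
    (a): 93 > 90 [met]
    (b): 92 > 90 [met]
    (c): 94 > 90 [met]
  Stage 1 is satisfied; the onus moves to the customs bureau.
Stage 2 — burden on customs bureau; standard: a scintilla of evidence (weight is at least 13).
    (d): 10 < 13 [not met]
  The customs bureau does not carry Stage 2.
The importer prevails.

importer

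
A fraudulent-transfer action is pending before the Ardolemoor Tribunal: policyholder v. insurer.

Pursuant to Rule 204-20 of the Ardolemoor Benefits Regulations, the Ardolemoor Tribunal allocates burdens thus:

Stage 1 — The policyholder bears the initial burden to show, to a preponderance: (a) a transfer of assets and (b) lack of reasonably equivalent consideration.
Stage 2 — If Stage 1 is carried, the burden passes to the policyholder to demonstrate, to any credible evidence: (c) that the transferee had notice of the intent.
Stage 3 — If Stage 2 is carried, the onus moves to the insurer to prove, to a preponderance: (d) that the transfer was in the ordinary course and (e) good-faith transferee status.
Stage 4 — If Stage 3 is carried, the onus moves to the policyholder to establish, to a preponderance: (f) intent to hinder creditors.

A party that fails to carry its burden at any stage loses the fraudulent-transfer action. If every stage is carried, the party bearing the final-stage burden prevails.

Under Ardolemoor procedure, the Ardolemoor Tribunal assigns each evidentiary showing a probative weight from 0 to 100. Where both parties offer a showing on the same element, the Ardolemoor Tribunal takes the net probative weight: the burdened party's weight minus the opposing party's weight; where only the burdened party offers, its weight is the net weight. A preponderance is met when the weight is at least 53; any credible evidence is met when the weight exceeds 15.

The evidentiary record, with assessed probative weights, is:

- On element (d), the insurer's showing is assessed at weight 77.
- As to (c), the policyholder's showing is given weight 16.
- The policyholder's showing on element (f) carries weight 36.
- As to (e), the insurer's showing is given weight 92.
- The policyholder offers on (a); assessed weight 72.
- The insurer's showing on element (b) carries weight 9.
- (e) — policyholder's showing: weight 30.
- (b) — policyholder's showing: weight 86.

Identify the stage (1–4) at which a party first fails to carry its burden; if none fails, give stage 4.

Stage 1 (policyholder, a preponderance, weight is at least 53): (a) 72 ≥ 53 — meets; (b) net 86−9=77 ≥ 53 — meets.
  All elements met. The policyholder retains the burden for Stage 2.
Stage 2 (policyholder, any credible evidence, weight exceeds 15): (c) 16 > 15 — meets.
  The policyholder carries Stage 2; the insurer now bears the burden.
Stage 3 (insurer, a preponderance, weight is at least 53): (d) 77 ≥ 53 — meets; (e) net 92−30=62 ≥ 53 — meets.
  Stage 3 carried; the burden shifts to the policyholder.
Stage 4 (policyholder, a preponderance, weight is at least 53): (f) 36 < 53 — fails.
  The policyholder does not carry Stage 4.
So the insurer prevails.

stage 4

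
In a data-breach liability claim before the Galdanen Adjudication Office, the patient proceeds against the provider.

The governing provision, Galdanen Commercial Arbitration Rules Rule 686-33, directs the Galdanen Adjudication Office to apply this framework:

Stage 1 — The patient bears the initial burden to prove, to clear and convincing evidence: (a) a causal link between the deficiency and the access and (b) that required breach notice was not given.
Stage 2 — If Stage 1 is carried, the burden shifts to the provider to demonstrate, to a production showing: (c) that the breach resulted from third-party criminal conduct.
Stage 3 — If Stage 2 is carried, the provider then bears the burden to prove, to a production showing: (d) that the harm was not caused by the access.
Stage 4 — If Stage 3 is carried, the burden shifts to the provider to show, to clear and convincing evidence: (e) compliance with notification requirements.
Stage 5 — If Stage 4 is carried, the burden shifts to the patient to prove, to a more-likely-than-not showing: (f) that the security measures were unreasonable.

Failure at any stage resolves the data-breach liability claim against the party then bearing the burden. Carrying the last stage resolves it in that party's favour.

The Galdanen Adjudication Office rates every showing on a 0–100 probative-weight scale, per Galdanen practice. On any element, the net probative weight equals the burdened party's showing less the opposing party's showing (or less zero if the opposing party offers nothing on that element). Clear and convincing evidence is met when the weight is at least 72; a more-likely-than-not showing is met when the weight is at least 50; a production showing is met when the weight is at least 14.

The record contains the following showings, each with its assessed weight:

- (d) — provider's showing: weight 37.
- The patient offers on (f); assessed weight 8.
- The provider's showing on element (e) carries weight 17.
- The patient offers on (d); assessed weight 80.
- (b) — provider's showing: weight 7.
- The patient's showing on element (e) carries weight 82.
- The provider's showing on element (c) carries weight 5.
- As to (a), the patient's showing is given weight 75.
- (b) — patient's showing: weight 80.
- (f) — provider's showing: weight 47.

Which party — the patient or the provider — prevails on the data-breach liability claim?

patient

Stage 1 — burden on patient; standard: clear and convincing evidence (weight is at least 72).
    (a): 75 ≥ 72 [met]
    (b): 80 − 7 = 73 ≥ 72 [met]
  The patient carries Stage 1; the provider now bears the burden.
Stage 2 — burden on provider; standard: a production showing (weight is at least 14).
    (c): 5 < 14 [not met]
  Stage 2 not carried; the provider fails its burden.
The patient prevails.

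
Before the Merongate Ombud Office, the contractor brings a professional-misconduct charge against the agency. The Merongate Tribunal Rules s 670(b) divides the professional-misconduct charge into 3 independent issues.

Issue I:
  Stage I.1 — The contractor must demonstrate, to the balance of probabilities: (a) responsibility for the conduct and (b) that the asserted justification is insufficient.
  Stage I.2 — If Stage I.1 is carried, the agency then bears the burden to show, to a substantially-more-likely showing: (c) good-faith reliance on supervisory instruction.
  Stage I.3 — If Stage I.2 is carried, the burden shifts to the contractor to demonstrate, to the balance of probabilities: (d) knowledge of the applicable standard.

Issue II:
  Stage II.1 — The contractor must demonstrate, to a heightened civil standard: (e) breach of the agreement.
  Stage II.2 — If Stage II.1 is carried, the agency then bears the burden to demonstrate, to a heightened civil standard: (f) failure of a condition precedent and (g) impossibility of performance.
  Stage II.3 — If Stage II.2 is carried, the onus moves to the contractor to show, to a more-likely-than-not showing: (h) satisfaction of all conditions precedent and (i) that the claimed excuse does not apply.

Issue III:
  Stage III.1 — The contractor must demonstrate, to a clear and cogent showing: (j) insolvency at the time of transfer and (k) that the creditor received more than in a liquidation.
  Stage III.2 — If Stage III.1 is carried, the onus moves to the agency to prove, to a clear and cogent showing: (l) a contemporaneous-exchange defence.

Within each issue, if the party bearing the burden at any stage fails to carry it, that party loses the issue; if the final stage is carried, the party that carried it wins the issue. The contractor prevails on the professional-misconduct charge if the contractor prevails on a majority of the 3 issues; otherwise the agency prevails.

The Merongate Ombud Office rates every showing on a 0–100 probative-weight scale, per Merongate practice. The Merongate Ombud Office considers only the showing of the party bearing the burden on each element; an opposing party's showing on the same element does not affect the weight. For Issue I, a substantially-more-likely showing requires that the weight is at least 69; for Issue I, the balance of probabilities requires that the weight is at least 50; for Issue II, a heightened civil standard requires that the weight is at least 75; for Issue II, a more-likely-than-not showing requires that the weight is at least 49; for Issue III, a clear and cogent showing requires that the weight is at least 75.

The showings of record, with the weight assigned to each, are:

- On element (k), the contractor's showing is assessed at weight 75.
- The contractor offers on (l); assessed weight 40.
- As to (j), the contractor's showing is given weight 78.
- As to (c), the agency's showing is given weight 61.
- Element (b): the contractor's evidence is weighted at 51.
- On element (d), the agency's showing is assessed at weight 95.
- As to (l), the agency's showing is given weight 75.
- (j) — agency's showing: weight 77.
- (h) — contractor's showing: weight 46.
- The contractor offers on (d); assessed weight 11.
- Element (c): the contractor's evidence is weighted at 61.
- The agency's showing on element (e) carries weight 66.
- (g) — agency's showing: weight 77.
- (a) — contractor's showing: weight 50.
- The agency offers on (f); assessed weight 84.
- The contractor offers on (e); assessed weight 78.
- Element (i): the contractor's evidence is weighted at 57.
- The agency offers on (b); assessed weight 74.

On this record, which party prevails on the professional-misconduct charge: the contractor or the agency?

agency

— Issue I —
At Stage I.1 the contractor must meet the balance of probabilities (weight is at least 50): on (a) the weight is 50, ≥ 50, so (a) meets the standard; on (b) the weight is 51 (the agency's 74 is given no effect), ≥ 50, so (b) meets the standard.
  The contractor carries Stage I.1; the agency now bears the burden.
At Stage I.2 the agency must meet a substantially-more-likely showing (weight is at least 69): on (c) the weight is 61 (the contractor's 61 is given no effect), < 69, so (c) does not meet the standard.
  The agency does not carry Stage I.2.
The analysis ends at Stage I.2; the contractor prevails on this issue.
— Issue II —
At Stage II.1 the contractor must meet a heightened civil standard (weight is at least 75): on (e) the weight is 78 (the agency's 66 is given no effect), which does reach 75, so (e) meets the standard.
  Stage II.1 is satisfied; the onus moves to the agency.
At Stage II.2 the agency must meet a heightened civil standard (weight is at least 75): on (f) the weight is 84, which does reach 75, so (f) meets the standard; on (g) the weight is 77, which does reach 75, so (g) meets the standard.
  Stage II.2 carried; the burden shifts to the contractor.
At Stage II.3 the contractor must meet a more-likely-than-not showing (weight is at least 49): on (h) the weight is 46, which does not reach 49, so (h) does not meet the standard; on (i) the weight is 57, which does reach 49, so (i) meets the standard.
  Not every element is met, so the contractor fails to carry Stage II.3.
So the agency prevails on this issue.
— Issue III —
At Stage III.1 the contractor must meet a clear and cogent showing (weight is at least 75): on (j) the weight is 78 (the agency's 77 is given no effect), ≥ 75, so (j) meets the standard; on (k) the weight is 75, which does reach 75, so (k) meets the standard.
  The contractor carries Stage III.1; the agency now bears the burden.
At Stage III.2 the agency must meet a clear and cogent showing (weight is at least 75): on (l) the weight is 75 (the contractor's 40 is given no effect), ≥ 75, so (l) meets the standard.
  Stage III.2 carried; the final stage is satisfied.
Every stage carried; the agency prevails on this issue.
Per-issue: Issue I → contractor; Issue II → agency; Issue III → agency. The contractor must prevail on a majority of issues; overall, the agency prevails.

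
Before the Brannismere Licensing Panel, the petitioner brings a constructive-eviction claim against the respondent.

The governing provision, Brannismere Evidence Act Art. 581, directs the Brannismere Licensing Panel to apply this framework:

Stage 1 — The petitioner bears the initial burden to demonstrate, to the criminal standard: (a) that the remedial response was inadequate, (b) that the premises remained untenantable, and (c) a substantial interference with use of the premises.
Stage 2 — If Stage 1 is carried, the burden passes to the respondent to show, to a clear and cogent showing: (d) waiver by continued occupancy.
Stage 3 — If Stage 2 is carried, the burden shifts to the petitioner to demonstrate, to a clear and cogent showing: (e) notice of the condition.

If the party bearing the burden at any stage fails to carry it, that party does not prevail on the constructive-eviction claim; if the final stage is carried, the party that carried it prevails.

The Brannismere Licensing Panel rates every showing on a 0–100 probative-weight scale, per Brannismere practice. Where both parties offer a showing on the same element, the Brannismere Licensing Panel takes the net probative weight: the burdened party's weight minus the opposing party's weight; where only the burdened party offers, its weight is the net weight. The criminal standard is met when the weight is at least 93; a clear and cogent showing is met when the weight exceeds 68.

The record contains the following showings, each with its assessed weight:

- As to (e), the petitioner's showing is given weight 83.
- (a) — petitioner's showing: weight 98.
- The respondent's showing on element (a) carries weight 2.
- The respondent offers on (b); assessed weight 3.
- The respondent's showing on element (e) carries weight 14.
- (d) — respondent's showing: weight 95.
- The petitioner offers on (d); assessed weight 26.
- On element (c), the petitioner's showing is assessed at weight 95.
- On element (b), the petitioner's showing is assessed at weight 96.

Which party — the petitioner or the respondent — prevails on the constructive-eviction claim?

Stage 1 (petitioner, the criminal standard, weight is at least 93): (a) net 98−2=96 ≥ 93 — meets; (b) net 96−3=93 ≥ 93 — meets; (c) 95 ≥ 93 — meets.
  Stage 1 carried; the burden shifts to the respondent.
Stage 2 (respondent, a clear and cogent showing, weight exceeds 68): (d) net 95−26=69 > 68 — meets.
  The respondent carries Stage 2; the petitioner now bears the burden.
Stage 3 (petitioner, a clear and cogent showing, weight exceeds 68): (e) net 83−14=69 > 68 — meets.
  The petitioner carries the last stage.
Every stage carried; the petitioner prevails.

petitioner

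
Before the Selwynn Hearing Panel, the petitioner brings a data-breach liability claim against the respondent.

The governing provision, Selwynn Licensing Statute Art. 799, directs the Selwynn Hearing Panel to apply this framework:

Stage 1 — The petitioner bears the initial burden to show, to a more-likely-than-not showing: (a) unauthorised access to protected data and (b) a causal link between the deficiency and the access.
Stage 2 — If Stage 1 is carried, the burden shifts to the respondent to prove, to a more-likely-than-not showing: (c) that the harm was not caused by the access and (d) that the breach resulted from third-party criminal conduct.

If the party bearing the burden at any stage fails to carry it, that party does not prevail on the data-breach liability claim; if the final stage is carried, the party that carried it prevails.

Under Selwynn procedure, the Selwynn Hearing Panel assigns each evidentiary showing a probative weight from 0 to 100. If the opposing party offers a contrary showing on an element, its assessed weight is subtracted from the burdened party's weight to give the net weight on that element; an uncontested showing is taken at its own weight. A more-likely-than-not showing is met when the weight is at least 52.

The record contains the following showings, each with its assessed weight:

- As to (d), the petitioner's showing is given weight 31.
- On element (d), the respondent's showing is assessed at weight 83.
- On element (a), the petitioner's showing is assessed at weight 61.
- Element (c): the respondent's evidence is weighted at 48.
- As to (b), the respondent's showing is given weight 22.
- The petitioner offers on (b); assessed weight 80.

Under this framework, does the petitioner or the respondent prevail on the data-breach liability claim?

petitioner

Stage 1 (petitioner, a more-likely-than-not showing, weight is at least 52): (a) 61 ≥ 52 — meets; (b) net 80−22=58 ≥ 52 — meets.
  The petitioner carries Stage 1; the respondent now bears the burden.
Stage 2 (respondent, a more-likely-than-not showing, weight is at least 52): (c) 48 < 52 — fails; (d) net 83−31=52 ≥ 52 — meets.
  The respondent does not carry Stage 2.
The petitioner prevails.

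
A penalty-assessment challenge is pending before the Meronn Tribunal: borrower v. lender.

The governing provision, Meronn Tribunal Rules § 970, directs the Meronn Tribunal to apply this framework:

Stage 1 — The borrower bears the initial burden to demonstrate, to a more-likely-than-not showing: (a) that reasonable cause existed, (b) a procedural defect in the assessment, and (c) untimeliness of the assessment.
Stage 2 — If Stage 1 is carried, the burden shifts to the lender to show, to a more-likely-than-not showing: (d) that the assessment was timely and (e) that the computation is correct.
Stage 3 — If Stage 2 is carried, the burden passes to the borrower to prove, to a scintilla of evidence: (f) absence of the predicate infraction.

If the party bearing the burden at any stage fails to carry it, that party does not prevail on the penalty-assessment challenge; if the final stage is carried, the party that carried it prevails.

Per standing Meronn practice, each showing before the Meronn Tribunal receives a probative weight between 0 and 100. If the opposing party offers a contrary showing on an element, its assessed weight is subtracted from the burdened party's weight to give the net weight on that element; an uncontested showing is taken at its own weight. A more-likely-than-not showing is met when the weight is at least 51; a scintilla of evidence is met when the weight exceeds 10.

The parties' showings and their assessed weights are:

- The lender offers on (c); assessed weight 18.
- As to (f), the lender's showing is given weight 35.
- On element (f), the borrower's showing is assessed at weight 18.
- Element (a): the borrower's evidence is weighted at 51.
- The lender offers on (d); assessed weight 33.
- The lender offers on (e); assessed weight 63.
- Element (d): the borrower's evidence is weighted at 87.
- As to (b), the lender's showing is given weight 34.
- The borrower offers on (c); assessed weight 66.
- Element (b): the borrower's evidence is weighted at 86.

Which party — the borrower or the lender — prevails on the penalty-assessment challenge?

lender

Stage 1 — burden on borrower; standard: a more-likely-than-not showing (weight is at least 51).
    (a): 51 ≥ 51 [met]
    (b): 86 − 34 = 52 ≥ 51 [met]
    (c): 66 − 18 = 48 < 51 [not met]
  Stage 1 not carried; the borrower fails its burden.
The lender prevails.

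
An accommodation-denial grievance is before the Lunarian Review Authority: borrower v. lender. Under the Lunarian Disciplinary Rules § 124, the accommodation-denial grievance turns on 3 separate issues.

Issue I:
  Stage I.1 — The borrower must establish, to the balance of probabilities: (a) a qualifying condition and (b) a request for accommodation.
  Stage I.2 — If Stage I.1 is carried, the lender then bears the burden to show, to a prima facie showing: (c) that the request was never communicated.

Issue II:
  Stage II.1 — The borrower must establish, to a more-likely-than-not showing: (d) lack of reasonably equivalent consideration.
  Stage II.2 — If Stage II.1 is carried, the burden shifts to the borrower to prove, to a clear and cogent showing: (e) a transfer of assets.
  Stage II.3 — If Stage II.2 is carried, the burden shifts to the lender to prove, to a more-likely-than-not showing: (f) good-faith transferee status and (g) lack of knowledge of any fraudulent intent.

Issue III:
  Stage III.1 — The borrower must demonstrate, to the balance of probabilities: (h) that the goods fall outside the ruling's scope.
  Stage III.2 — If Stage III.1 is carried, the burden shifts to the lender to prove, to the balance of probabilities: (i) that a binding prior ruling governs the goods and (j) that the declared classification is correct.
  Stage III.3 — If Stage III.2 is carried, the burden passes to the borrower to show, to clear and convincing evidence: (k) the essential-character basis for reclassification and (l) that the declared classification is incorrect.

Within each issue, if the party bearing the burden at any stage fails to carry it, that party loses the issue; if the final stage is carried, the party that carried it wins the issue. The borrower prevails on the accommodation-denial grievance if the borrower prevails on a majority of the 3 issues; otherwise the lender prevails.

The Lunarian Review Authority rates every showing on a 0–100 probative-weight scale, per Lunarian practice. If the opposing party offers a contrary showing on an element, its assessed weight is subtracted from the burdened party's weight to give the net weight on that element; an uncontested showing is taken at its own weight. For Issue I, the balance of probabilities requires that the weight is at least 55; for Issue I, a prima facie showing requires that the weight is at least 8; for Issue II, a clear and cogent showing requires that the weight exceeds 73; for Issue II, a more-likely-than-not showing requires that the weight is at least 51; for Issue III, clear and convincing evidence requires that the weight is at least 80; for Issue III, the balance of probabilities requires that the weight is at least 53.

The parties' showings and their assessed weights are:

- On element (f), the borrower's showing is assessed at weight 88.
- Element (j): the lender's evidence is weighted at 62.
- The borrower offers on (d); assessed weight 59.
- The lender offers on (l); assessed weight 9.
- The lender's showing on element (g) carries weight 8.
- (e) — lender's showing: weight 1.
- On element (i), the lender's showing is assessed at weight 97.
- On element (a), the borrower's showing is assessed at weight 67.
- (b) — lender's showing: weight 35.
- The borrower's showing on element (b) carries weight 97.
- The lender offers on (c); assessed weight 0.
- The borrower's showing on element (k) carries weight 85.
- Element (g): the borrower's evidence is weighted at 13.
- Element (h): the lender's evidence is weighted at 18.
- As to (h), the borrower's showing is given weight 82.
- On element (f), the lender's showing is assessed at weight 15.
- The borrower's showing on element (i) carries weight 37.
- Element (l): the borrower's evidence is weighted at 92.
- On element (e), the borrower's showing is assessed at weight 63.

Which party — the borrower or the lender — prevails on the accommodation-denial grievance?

— Issue I —
Stage I.1 — burden on borrower; standard: the balance of probabilities (weight is at least 55).
    (a): 67 ≥ 55 [met]
    (b): 97 − 35 = 62 ≥ 55 [met]
  The borrower carries Stage I.1; the lender now bears the burden.
Stage I.2 — burden on lender; standard: a prima facie showing (weight is at least 8).
    (c): 0 < 8 [not met]
  The lender does not carry Stage I.2.
So the borrower prevails on this issue.
— Issue II —
Stage II.1 — burden on borrower; standard: a more-likely-than-not showing (weight is at least 51).
    (d): 59 ≥ 51 [met]
  Stage II.1 is satisfied; the borrower continues to bear the burden.
Stage II.2 — burden on borrower; standard: a clear and cogent showing (weight exceeds 73).
    (e): 63 − 1 = 62 ≤ 73 [not met]
  Stage II.2 not carried; the borrower fails its burden.
So the lender prevails on this issue.
— Issue III —
At Stage III.1 the borrower must meet the balance of probabilities (weight is at least 53): on (h) the weight is 82 less the opposing 18 gives net 64, ≥ 53, so (h) meets the standard.
  Stage III.1 is satisfied; the onus moves to the lender.
At Stage III.2 the lender must meet the balance of probabilities (weight is at least 53): on (i) the weight is 97 less the opposing 37 gives net 60, ≥ 53, so (i) meets the standard; on (j) the weight is 62, ≥ 53, so (j) meets the standard.
  All elements met. The burden passes to the borrower.
At Stage III.3 the borrower must meet clear and convincing evidence (weight is at least 80): on (k) the weight is 85, ≥ 80, so (k) meets the standard; on (l) the weight is 92 less the opposing 9 gives net 83, ≥ 80, so (l) meets the standard.
  Stage III.3 carried; the final stage is satisfied.
With every stage satisfied, the borrower prevails on this issue.
Per-issue: Issue I → borrower; Issue II → lender; Issue III → borrower. The borrower must prevail on a majority of issues; overall, the borrower prevails.

borrower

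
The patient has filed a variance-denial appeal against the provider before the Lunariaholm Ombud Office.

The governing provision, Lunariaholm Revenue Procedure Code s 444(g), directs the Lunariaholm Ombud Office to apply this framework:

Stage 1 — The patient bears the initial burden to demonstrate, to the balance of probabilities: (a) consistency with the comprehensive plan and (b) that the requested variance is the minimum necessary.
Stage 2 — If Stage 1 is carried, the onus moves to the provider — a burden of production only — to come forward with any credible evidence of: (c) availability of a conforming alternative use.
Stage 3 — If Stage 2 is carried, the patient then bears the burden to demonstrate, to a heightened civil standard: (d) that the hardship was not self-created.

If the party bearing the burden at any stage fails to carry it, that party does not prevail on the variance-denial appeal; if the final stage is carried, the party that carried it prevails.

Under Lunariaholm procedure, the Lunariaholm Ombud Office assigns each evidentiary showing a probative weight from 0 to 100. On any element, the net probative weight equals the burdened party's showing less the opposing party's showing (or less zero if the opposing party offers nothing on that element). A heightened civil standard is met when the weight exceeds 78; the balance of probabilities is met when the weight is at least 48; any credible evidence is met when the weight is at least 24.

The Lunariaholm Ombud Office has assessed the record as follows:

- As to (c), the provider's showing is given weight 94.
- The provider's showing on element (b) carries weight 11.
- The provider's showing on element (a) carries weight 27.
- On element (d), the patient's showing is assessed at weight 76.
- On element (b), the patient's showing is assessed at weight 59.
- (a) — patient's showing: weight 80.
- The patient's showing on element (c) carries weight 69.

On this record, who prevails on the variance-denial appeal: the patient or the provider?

Stage 1 — burden on patient; standard: the balance of probabilities (weight is at least 48).
    (a): 80 − 27 = 53 ≥ 48 [met]
    (b): 59 − 11 = 48 ≥ 48 [met]
  The patient carries Stage 1; the provider now bears the burden.
Stage 2 — burden on provider; standard: any credible evidence (weight is at least 24).
    (c): 94 − 69 = 25 ≥ 24 [met]
  The provider carries Stage 2; the patient now bears the burden.
Stage 3 — burden on patient; standard: a heightened civil standard (weight exceeds 78).
    (d): 76 ≤ 78 [not met]
  Stage 3 not carried; the patient fails its burden.
The analysis ends at Stage 3; the provider prevails.

provider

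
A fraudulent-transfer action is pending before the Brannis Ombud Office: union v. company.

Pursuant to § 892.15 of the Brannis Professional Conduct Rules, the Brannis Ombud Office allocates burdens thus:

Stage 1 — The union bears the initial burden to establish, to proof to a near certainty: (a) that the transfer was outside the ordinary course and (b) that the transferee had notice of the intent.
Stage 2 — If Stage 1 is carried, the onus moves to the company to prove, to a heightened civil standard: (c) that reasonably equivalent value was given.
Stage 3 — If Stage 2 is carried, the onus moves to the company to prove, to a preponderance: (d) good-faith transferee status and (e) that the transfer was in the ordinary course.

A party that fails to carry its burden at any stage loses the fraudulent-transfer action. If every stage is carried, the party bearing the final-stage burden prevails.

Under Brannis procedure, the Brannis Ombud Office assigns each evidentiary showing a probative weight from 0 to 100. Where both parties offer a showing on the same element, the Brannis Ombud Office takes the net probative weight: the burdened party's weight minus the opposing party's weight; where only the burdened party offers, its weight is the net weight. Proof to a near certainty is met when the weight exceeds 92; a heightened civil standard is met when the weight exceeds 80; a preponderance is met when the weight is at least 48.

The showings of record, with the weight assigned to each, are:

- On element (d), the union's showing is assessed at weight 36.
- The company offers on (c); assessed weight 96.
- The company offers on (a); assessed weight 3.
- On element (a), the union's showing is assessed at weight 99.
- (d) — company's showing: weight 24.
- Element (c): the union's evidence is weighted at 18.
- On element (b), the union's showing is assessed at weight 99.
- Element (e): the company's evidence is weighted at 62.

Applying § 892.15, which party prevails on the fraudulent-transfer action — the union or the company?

union

At Stage 1 the union must meet proof to a near certainty (weight exceeds 92): on (a) the weight is 99 less the opposing 3 gives net 96, which does exceed 92, so (a) meets the standard; on (b) the weight is 99, which does exceed 92, so (b) meets the standard.
  All elements met. The burden passes to the company.
At Stage 2 the company must meet a heightened civil standard (weight exceeds 80): on (c) the weight is 96 less the opposing 18 gives net 78, ≤ 80, so (c) does not meet the standard.
  Stage 2 not carried; the company fails its burden.
The union prevails.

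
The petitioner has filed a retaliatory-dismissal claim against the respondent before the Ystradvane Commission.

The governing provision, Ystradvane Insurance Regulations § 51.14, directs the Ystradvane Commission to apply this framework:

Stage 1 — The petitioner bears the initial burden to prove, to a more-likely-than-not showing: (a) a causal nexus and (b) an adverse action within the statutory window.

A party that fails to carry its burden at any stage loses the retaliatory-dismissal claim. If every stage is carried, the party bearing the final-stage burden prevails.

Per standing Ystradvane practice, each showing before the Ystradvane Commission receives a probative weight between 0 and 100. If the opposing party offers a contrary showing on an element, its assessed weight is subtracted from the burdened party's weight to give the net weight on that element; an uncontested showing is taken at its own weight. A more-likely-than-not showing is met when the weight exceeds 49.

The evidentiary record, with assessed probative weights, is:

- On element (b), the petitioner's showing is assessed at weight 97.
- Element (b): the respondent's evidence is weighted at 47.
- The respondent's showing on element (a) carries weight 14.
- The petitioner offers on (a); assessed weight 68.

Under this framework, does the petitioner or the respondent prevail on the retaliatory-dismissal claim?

petitioner

At Stage 1 the petitioner must meet a more-likely-than-not showing (weight exceeds 49): on (a) the weight is 68 less the opposing 14 gives net 54, > 49, so (a) meets the standard; on (b) the weight is 97 less the opposing 47 gives net 50, which does exceed 49, so (b) meets the standard.
  All elements met at the final stage.
With every stage satisfied, the petitioner prevails.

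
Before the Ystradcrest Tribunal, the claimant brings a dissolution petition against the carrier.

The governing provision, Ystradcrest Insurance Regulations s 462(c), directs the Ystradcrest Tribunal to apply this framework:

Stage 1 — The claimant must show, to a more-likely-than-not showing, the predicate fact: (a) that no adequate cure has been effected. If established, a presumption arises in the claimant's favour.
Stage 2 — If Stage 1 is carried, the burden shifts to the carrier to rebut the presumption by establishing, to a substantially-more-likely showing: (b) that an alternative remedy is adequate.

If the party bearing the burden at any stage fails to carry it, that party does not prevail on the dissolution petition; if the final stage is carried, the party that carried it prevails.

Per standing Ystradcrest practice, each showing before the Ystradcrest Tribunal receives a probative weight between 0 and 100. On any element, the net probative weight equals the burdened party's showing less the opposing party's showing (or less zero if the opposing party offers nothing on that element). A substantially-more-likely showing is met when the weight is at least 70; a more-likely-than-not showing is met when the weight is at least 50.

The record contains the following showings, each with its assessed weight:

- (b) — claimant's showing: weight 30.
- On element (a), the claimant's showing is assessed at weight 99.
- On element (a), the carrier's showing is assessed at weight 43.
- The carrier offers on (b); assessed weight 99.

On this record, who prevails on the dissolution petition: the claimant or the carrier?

Stage 1 (claimant, a more-likely-than-not showing, weight is at least 50): (a) net 99−43=56 ≥ 50 — meets.
  The claimant carries Stage 1; the carrier now bears the burden.
Stage 2 (carrier, a substantially-more-likely showing, weight is at least 70): (b) net 99−30=69 < 70 — fails.
  The carrier does not carry Stage 2.
So the claimant prevails.

claimant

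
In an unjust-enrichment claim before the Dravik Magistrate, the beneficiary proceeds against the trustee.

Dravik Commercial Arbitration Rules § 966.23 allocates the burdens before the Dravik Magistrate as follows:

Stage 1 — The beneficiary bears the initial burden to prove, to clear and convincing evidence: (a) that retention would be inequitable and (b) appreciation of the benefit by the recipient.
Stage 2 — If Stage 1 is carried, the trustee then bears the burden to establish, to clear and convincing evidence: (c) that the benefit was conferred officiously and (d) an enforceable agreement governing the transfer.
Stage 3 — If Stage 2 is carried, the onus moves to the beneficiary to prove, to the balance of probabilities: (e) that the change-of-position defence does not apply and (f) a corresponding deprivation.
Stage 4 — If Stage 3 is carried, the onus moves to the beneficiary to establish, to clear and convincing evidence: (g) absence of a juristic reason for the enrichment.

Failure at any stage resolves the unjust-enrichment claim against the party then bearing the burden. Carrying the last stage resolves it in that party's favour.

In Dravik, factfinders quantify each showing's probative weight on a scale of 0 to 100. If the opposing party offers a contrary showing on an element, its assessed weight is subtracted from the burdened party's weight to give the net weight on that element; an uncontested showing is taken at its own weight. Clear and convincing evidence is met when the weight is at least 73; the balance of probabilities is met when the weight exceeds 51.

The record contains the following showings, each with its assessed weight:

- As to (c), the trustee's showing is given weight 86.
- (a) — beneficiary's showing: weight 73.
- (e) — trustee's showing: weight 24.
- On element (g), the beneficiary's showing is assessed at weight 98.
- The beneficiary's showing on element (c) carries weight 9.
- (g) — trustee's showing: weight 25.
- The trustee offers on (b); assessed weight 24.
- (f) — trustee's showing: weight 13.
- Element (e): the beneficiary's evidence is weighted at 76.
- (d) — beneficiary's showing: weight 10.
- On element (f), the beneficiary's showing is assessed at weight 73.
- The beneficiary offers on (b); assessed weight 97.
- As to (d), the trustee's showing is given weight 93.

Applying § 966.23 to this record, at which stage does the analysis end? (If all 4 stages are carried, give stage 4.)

Stage 1 (beneficiary, clear and convincing evidence, weight is at least 73): (a) 73 ≥ 73 — meets; (b) net 97−24=73 ≥ 73 — meets.
  The beneficiary carries Stage 1; the trustee now bears the burden.
Stage 2 (trustee, clear and convincing evidence, weight is at least 73): (c) net 86−9=77 ≥ 73 — meets; (d) net 93−10=83 ≥ 73 — meets.
  All elements met. The burden passes to the beneficiary.
Stage 3 (beneficiary, the balance of probabilities, weight exceeds 51): (e) net 76−24=52 > 51 — meets; (f) net 73−13=60 > 51 — meets.
  All elements met. The beneficiary retains the burden for Stage 4.
Stage 4 (beneficiary, clear and convincing evidence, weight is at least 73): (g) net 98−25=73 ≥ 73 — meets.
  The beneficiary carries the last stage.
With every stage satisfied, the beneficiary prevails.

stage 4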